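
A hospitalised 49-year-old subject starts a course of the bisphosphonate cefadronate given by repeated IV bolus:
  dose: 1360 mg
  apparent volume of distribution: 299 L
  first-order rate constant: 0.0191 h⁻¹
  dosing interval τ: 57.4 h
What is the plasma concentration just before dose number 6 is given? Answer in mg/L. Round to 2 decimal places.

2.27 mg/L

C₀ per dose = Dose / Vd = 1360 / 299 = 4.548 mg/L
Fraction remaining after one interval: r = e^(−kτ) = e^(−0.01910 × 57.4) = 0.3341
Before dose 6, 5 doses have been given (aged 1τ, 2τ, 3τ, 4τ, 5τ).
C_trough = C₀ × (r + r² + … + r^5) = C₀ × r(1−r^5)/(1−r)
        = 4.548 × 0.3341 × (1 − 0.004163) / (1 − 0.3341) = 2.272 mg/L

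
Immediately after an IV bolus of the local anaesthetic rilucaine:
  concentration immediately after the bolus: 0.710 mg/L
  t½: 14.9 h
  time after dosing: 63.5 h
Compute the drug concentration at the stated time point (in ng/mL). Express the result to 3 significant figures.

k = ln2 / t½ = 0.693147 / 14.9 = 0.04652 h⁻¹
C = C₀ · e^(−k·t) = 0.7100 × e^(−0.04652 × 63.5)
  = 0.7100 × 0.05213 = 0.03701 mg/L
Convert: 0.03701 mg/L × 1000 = 37.01 ng/mL

37.0 ng/mL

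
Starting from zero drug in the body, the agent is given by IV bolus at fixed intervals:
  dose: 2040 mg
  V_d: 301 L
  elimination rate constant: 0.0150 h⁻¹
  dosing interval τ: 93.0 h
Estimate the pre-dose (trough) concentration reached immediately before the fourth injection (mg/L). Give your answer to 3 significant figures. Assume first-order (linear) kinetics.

2.20 mg/L

C₀ per dose = Dose / Vd = 2040 / 301 = 6.777 mg/L
Fraction remaining after one interval: r = e^(−kτ) = e^(−0.01500 × 93.0) = 0.2478
Before dose 4, 3 doses have been given (aged 1τ, 2τ, 3τ).
C_trough = C₀ × (r + r² + … + r^3) = C₀ × r(1−r^3)/(1−r)
        = 6.777 × 0.2478 × (1 − 0.01522) / (1 − 0.2478) = 2.199 mg/L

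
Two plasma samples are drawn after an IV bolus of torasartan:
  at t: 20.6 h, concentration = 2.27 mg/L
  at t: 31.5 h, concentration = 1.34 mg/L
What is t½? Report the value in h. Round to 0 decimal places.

k = ln(C₁/C₂) / (t₂ − t₁) = ln(2.27/1.34) / (31.5 − 20.6)
  = 0.5271 / 10.90 = 0.04836 h⁻¹
t½ = ln2 / k = 0.693147 / 0.04836 = 14.33 h

14 h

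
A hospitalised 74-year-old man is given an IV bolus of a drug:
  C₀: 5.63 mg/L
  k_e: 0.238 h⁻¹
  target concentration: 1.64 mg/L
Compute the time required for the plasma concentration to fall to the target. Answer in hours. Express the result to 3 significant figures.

t = ln(C₀ / C) / k = ln(5.630 / 1.64) / 0.2380
  = ln(3.433) / 0.2380 = 1.233 / 0.2380 = 5.181 h

5.18 h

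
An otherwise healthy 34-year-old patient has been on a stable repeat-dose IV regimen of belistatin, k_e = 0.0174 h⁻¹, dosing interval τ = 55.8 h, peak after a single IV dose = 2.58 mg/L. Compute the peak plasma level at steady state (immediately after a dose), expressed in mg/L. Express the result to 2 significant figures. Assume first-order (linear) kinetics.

4.2 mg/L

e^(−kτ) = e^(−0.01740 × 55.8) = 0.3787
Accumulation ratio R = 1 / (1 − e^(−kτ)) = 1 / (1 − 0.3787) = 1.610
Steady-state peak = C₀ × R = 2.58 × 1.610 = 4.154 mg/L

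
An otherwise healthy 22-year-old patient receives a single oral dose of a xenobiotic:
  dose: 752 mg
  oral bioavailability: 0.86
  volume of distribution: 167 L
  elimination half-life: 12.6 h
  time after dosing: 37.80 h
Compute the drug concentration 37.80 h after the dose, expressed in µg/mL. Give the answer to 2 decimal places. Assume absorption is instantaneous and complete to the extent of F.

0.48 µg/mL

Amount reaching circulation = F × Dose = 0.86 × 752.0 = 646.7 mg
C₀ = F·Dose / Vd = 646.7 / 167 = 3.872 mg/L
k = ln2 / t½ = 0.693147 / 12.6 = 0.05501 h⁻¹
t / t½ = 37.80 / 12.6 = 3 half-lives
C = C₀ × (1/2)^3 = 3.872 × 0.1250 = 0.4840 mg/L
(0.4840 mg/L = 0.4840 µg/mL)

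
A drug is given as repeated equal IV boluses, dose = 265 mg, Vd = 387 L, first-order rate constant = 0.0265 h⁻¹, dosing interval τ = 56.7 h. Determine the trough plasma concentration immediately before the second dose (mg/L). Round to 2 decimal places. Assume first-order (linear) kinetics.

0.15 mg/L

C₀ per dose = Dose / Vd = 265 / 387 = 0.6848 mg/L
Fraction remaining after one interval: r = e^(−kτ) = e^(−0.02650 × 56.7) = 0.2226
Before dose 2, 1 dose has been given (aged 1τ).
C_trough = C₀ × r = 0.6848 × 0.2226 = 0.1524 mg/L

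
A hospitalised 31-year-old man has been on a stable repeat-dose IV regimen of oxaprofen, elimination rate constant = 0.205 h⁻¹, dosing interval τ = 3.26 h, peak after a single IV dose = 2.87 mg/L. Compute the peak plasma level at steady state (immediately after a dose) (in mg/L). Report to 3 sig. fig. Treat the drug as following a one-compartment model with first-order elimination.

e^(−kτ) = e^(−0.2050 × 3.26) = 0.5126
Accumulation ratio R = 1 / (1 − e^(−kτ)) = 1 / (1 − 0.5126) = 2.052
Steady-state peak = C₀ × R = 2.87 × 2.052 = 5.889 mg/L

5.89 mg/L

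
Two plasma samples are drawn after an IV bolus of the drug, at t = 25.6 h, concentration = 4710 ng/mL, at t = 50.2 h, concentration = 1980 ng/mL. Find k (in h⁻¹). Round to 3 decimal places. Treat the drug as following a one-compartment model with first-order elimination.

0.035 h⁻¹

k = ln(C₁/C₂) / (t₂ − t₁) = ln(4710/1980) / (50.2 − 25.6)
  = 0.8666 / 24.60 = 0.03523 h⁻¹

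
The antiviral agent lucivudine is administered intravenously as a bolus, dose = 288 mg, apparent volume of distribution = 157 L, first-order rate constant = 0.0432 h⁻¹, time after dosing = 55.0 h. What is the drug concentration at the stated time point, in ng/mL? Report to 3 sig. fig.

170 ng/mL

C₀ = Dose / Vd = 288.0 / 157 = 1.834 mg/L
C = C₀ · e^(−k·t) = 1.834 × e^(−0.04320 × 55.0)
  = 1.834 × 0.09292 = 0.1704 mg/L
Convert: 0.1704 mg/L × 1000 = 170.4 ng/mL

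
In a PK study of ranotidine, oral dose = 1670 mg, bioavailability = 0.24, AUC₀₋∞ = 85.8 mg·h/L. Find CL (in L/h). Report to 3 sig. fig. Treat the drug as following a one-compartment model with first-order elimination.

CL = F·Dose / AUC = 0.24 × 1670 / 85.8 = 4.671 L/h

4.67 L/h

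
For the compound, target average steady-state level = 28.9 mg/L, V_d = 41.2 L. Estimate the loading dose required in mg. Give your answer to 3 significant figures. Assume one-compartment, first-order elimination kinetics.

LD = Css × Vd = 28.9 × 41.2 = 1191 mg

1190 mg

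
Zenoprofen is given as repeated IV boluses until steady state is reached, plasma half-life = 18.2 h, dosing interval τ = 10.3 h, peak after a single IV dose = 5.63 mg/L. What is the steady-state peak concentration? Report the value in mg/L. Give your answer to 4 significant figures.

k = ln2 / t½ = 0.693147 / 18.2 = 0.03809 h⁻¹
e^(−kτ) = e^(−0.03809 × 10.3) = 0.6755
Accumulation ratio R = 1 / (1 − e^(−kτ)) = 1 / (1 − 0.6755) = 3.082
Steady-state peak = C₀ × R = 5.63 × 3.082 = 17.35 mg/L

17.35 mg/L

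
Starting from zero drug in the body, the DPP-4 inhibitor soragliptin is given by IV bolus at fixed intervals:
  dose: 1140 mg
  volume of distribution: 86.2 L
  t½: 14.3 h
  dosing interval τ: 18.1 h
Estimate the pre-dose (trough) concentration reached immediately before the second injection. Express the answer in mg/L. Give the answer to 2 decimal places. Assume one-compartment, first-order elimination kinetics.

C₀ per dose = Dose / Vd = 1140 / 86.2 = 13.23 mg/L
k = ln2 / t½ = 0.693147 / 14.3 = 0.04847 h⁻¹
Fraction remaining after one interval: r = e^(−kτ) = e^(−0.04847 × 18.1) = 0.4159
Before dose 2, 1 dose has been given (aged 1τ).
C_trough = C₀ × r = 13.23 × 0.4159 = 5.502 mg/L

5.50 mg/L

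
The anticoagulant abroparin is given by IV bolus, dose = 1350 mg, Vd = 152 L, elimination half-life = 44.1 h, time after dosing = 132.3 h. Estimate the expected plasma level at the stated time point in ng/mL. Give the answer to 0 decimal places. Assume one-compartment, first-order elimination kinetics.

1110 ng/mL

C₀ = Dose / Vd = 1350 / 152 = 8.882 mg/L
k = ln2 / t½ = 0.693147 / 44.1 = 0.01572 h⁻¹
t / t½ = 132.3 / 44.1 = 3 half-lives
C = C₀ × (1/2)^3 = 8.882 × 0.1250 = 1.110 mg/L
Convert: 1.110 mg/L × 1000 = 1110 ng/mL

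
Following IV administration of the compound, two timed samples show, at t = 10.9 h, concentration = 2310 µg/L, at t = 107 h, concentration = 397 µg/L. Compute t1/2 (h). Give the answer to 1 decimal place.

k = ln(C₁/C₂) / (t₂ − t₁) = ln(2310/397) / (107 − 10.9)
  = 1.761 / 96.10 = 0.01832 h⁻¹
t½ = ln2 / k = 0.693147 / 0.01832 = 37.84 h

37.8 h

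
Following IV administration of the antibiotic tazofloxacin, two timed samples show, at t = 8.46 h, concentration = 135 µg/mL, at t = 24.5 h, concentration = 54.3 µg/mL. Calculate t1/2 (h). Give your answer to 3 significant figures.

12.2 h

k = ln(C₁/C₂) / (t₂ − t₁) = ln(135/54.3) / (24.5 − 8.46)
  = 0.9108 / 16.04 = 0.05678 h⁻¹
t½ = ln2 / k = 0.693147 / 0.05678 = 12.21 h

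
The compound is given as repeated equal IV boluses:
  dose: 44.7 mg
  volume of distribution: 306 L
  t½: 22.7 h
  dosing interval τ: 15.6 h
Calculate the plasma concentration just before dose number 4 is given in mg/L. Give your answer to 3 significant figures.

C₀ per dose = Dose / Vd = 44.7 / 306 = 0.1461 mg/L
k = ln2 / t½ = 0.693147 / 22.7 = 0.03054 h⁻¹
Fraction remaining after one interval: r = e^(−kτ) = e^(−0.03054 × 15.6) = 0.6210
Before dose 4, 3 doses have been given (aged 1τ, 2τ, 3τ).
C_trough = C₀ × (r + r² + … + r^3) = C₀ × r(1−r^3)/(1−r)
        = 0.1461 × 0.6210 × (1 − 0.2395) / (1 − 0.6210) = 0.1821 mg/L

0.182 mg/L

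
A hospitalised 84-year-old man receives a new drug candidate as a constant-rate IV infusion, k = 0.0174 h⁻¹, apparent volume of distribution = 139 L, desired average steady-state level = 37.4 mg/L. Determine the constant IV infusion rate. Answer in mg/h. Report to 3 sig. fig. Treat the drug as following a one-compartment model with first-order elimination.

90.5 mg/h

CL = k × Vd = 0.01740 × 139 = 2.419 L/h
At steady state, infusion rate R₀ = Css × CL = 37.4 × 2.419 = 90.47 mg/h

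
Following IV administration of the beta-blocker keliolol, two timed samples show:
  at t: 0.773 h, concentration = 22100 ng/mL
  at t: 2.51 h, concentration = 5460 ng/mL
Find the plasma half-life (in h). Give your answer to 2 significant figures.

0.86 h

k = ln(C₁/C₂) / (t₂ − t₁) = ln(22100/5460) / (2.51 − 0.773)
  = 1.398 / 1.737 = 0.8048 h⁻¹
t½ = ln2 / k = 0.693147 / 0.8048 = 0.8613 h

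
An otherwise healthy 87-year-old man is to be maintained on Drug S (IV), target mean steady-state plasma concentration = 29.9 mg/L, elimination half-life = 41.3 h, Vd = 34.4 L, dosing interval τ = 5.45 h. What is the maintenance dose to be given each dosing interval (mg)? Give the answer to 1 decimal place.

k = ln2 / t½ = 0.693147 / 41.3 = 0.01678 h⁻¹
CL = k × Vd = 0.01678 × 34.4 = 0.5772 L/h
At steady state, Dose/τ = Css × CL.
Dose = Css × CL × τ = 29.9 × 0.5772 × 5.45 = 94.06 mg

94.1 mg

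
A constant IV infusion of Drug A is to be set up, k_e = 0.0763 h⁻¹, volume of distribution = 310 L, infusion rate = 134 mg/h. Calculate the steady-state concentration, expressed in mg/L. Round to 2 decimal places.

CL = k × Vd = 0.07630 × 310 = 23.65 L/h
At steady state Css = R₀ / CL = 134 / 23.65 = 5.666 mg/L

5.67 mg/L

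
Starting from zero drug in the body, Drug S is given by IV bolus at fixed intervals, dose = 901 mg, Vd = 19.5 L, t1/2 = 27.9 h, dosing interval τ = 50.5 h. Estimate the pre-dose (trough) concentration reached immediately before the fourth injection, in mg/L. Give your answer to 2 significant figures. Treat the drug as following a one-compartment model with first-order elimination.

18 mg/L

C₀ per dose = Dose / Vd = 901 / 19.5 = 46.21 mg/L
k = ln2 / t½ = 0.693147 / 27.9 = 0.02484 h⁻¹
Fraction remaining after one interval: r = e^(−kτ) = e^(−0.02484 × 50.5) = 0.2852
Before dose 4, 3 doses have been given (aged 1τ, 2τ, 3τ).
C_trough = C₀ × (r + r² + … + r^3) = C₀ × r(1−r^3)/(1−r)
        = 46.21 × 0.2852 × (1 − 0.02320) / (1 − 0.2852) = 18.01 mg/L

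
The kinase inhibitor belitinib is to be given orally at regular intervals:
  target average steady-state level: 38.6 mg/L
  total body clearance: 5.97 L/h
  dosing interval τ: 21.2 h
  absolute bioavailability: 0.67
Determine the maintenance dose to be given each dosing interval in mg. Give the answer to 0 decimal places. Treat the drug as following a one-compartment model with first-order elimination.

At steady state, F × (Dose/τ) = Css × CL.
Dose = Css × CL × τ / F = 38.6 × 5.970 × 21.2 / 0.67 = 7292 mg

7292 mg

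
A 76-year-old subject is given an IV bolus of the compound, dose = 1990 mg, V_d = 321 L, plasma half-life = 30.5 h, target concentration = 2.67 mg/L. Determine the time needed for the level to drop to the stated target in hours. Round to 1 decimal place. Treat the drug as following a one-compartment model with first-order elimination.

37.1 h

C₀ = Dose / Vd = 1990 / 321 = 6.199 mg/L
k = ln2 / t½ = 0.693147 / 30.5 = 0.02273 h⁻¹
t = ln(C₀ / C) / k = ln(6.199 / 2.67) / 0.02273
  = ln(2.322) / 0.02273 = 0.8424 / 0.02273 = 37.06 h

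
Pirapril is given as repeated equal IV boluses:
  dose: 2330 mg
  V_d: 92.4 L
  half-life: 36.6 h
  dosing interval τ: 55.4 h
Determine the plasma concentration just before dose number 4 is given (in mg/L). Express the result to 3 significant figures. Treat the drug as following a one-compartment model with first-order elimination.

13.0 mg/L

C₀ per dose = Dose / Vd = 2330 / 92.4 = 25.22 mg/L
k = ln2 / t½ = 0.693147 / 36.6 = 0.01894 h⁻¹
Fraction remaining after one interval: r = e^(−kτ) = e^(−0.01894 × 55.4) = 0.3502
Before dose 4, 3 doses have been given (aged 1τ, 2τ, 3τ).
C_trough = C₀ × (r + r² + … + r^3) = C₀ × r(1−r^3)/(1−r)
        = 25.22 × 0.3502 × (1 − 0.04295) / (1 − 0.3502) = 13.01 mg/L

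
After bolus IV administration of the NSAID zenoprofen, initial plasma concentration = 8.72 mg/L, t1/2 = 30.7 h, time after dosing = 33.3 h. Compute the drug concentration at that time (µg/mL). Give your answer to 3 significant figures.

4.11 µg/mL

k = ln2 / t½ = 0.693147 / 30.7 = 0.02258 h⁻¹
C = C₀ · e^(−k·t) = 8.720 × e^(−0.02258 × 33.3)
  = 8.720 × 0.4715 = 4.111 mg/L
(4.111 mg/L = 4.111 µg/mL)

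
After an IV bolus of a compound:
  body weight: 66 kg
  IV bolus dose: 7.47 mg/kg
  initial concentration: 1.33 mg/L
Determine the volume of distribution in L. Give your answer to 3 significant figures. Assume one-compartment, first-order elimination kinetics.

Dose = 7.47 × 66 = 493.0 mg
Vd = Dose / C₀ = 493.0 / 1.33 = 370.7 L

371 L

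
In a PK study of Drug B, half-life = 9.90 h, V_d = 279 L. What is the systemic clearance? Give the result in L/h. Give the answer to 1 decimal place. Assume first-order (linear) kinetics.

k = ln2 / t½ = 0.693147 / 9.90 = 0.07001 h⁻¹
CL = k × Vd = 0.07001 × 279 = 19.53 L/h

19.5 L/h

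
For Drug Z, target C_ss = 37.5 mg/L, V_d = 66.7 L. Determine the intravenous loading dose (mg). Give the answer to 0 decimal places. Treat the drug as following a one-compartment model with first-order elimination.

2501 mg

LD = Css × Vd = 37.5 × 66.7 = 2501 mg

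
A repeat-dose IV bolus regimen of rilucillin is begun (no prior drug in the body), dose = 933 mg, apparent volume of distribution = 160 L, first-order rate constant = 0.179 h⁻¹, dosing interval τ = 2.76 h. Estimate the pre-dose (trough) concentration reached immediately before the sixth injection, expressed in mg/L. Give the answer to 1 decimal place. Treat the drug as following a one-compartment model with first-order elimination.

C₀ per dose = Dose / Vd = 933 / 160 = 5.831 mg/L
Fraction remaining after one interval: r = e^(−kτ) = e^(−0.1790 × 2.76) = 0.6102
Before dose 6, 5 doses have been given (aged 1τ, 2τ, 3τ, 4τ, 5τ).
C_trough = C₀ × (r + r² + … + r^5) = C₀ × r(1−r^5)/(1−r)
        = 5.831 × 0.6102 × (1 − 0.08460) / (1 − 0.6102) = 8.356 mg/L

8.4 mg/L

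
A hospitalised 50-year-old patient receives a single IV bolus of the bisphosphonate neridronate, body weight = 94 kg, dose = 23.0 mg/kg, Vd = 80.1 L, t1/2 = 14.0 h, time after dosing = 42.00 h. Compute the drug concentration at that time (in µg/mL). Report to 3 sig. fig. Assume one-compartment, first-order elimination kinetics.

3.37 µg/mL

Total dose = 23.0 × 94 = 2162 mg
C₀ = Dose / Vd = 2162 / 80.1 = 26.99 mg/L
k = ln2 / t½ = 0.693147 / 14.0 = 0.04951 h⁻¹
t / t½ = 42.00 / 14.0 = 3 half-lives
C = C₀ × (1/2)^3 = 26.99 × 0.1250 = 3.374 mg/L
(3.374 mg/L = 3.374 µg/mL)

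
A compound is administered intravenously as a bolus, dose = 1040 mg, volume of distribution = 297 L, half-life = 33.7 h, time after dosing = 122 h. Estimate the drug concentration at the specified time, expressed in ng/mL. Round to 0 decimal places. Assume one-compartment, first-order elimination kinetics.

285 ng/mL

C₀ = Dose / Vd = 1040 / 297 = 3.502 mg/L
k = ln2 / t½ = 0.693147 / 33.7 = 0.02057 h⁻¹
C = C₀ · e^(−k·t) = 3.502 × e^(−0.02057 × 122)
  = 3.502 × 0.08131 = 0.2847 mg/L
Convert: 0.2847 mg/L × 1000 = 284.7 ng/mL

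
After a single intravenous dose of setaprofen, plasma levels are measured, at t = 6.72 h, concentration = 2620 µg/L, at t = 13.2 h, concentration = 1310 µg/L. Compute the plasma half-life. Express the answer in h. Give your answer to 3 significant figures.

6.48 h

k = ln(C₁/C₂) / (t₂ − t₁) = ln(2620/1310) / (13.2 − 6.72)
  = 0.6931 / 6.480 = 0.1070 h⁻¹
t½ = ln2 / k = 0.693147 / 0.1070 = 6.478 h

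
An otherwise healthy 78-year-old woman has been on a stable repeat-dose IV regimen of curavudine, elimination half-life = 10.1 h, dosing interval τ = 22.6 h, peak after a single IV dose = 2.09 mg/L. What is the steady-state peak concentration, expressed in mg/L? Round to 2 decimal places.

2.65 mg/L

k = ln2 / t½ = 0.693147 / 10.1 = 0.06863 h⁻¹
e^(−kτ) = e^(−0.06863 × 22.6) = 0.2120
Accumulation ratio R = 1 / (1 − e^(−kτ)) = 1 / (1 − 0.2120) = 1.269
Steady-state peak = C₀ × R = 2.09 × 1.269 = 2.652 mg/L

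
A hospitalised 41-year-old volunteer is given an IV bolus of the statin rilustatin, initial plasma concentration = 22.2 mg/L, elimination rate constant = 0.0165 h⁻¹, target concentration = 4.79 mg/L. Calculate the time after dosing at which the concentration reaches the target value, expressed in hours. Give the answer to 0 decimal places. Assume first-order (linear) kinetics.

93 h

t = ln(C₀ / C) / k = ln(22.20 / 4.79) / 0.01650
  = ln(4.635) / 0.01650 = 1.534 / 0.01650 = 92.97 h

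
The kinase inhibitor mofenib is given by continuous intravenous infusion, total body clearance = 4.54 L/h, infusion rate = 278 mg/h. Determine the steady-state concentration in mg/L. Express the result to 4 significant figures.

At steady state Css = R₀ / CL = 278 / 4.540 = 61.23 mg/L

61.23 mg/L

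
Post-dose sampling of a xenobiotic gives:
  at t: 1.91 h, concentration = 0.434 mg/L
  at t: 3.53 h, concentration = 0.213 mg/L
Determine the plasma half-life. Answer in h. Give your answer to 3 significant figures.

k = ln(C₁/C₂) / (t₂ − t₁) = ln(0.434/0.213) / (3.53 − 1.91)
  = 0.7118 / 1.620 = 0.4394 h⁻¹
t½ = ln2 / k = 0.693147 / 0.4394 = 1.577 h

1.58 h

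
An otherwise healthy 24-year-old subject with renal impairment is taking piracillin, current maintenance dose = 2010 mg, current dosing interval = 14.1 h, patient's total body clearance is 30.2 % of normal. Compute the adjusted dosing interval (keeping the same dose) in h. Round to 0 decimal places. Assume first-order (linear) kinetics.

47 h

To keep the same average steady-state level, dosing rate must scale with clearance.
CL ratio = 30.2 / 100 = 0.3020
New interval (same dose) = 14.1 / 0.3020 = 46.69 h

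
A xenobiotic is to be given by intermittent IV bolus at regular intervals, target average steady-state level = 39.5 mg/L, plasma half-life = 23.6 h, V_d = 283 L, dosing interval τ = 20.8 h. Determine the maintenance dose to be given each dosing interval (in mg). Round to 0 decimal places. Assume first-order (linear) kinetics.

6829 mg

k = ln2 / t½ = 0.693147 / 23.6 = 0.02937 h⁻¹
CL = k × Vd = 0.02937 × 283 = 8.312 L/h
At steady state, Dose/τ = Css × CL.
Dose = Css × CL × τ = 39.5 × 8.312 × 20.8 = 6829 mg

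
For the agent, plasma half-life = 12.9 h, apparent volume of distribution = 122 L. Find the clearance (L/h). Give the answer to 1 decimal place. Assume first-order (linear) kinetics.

6.6 L/h

k = ln2 / t½ = 0.693147 / 12.9 = 0.05373 h⁻¹
CL = k × Vd = 0.05373 × 122 = 6.555 L/h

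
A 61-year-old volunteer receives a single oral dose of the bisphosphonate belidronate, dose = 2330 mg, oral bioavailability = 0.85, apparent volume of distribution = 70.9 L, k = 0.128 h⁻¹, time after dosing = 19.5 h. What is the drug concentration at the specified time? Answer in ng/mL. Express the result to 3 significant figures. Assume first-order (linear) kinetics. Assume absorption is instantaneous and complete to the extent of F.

2300 ng/mL

Amount reaching circulation = F × Dose = 0.85 × 2330 = 1981 mg
C₀ = F·Dose / Vd = 1981 / 70.9 = 27.94 mg/L
C = C₀ · e^(−k·t) = 27.94 × e^(−0.1280 × 19.5)
  = 27.94 × 0.08241 = 2.303 mg/L
Convert: 2.303 mg/L × 1000 = 2303 ng/mL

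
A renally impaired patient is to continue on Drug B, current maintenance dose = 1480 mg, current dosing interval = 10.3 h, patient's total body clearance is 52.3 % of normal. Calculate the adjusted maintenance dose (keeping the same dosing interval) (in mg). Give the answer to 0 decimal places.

774 mg

To keep the same average steady-state level, dosing rate must scale with clearance.
CL ratio = 52.3 / 100 = 0.5230
New dose (same interval) = 1480 × 0.5230 = 774.0 mg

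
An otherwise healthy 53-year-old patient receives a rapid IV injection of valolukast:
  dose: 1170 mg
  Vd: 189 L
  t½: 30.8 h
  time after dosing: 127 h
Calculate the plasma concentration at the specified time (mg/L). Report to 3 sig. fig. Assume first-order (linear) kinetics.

C₀ = Dose / Vd = 1170 / 189 = 6.190 mg/L
k = ln2 / t½ = 0.693147 / 30.8 = 0.02250 h⁻¹
C = C₀ · e^(−k·t) = 6.190 × e^(−0.02250 × 127)
  = 6.190 × 0.05741 = 0.3554 mg/L

0.355 mg/L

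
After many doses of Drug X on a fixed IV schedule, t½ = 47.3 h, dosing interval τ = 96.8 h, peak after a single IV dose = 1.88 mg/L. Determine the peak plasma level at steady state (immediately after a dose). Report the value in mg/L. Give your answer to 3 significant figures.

k = ln2 / t½ = 0.693147 / 47.3 = 0.01465 h⁻¹
e^(−kτ) = e^(−0.01465 × 96.8) = 0.2422
Accumulation ratio R = 1 / (1 − e^(−kτ)) = 1 / (1 − 0.2422) = 1.320
Steady-state peak = C₀ × R = 1.88 × 1.320 = 2.482 mg/L

2.48 mg/L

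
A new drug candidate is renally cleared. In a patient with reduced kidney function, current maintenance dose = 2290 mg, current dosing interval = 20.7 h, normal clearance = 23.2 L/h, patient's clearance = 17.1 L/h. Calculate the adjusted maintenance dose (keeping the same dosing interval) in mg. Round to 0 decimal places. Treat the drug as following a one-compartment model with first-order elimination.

To keep the same average steady-state level, dosing rate must scale with clearance.
CL ratio = 17.1 / 23.2 = 0.7371
New dose (same interval) = 2290 × 0.7371 = 1688 mg

1688 mg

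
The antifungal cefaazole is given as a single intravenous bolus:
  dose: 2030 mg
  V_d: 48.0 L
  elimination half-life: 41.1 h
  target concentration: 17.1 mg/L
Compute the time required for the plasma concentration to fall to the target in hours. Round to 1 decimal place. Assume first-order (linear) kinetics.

C₀ = Dose / Vd = 2030 / 48.0 = 42.29 mg/L
k = ln2 / t½ = 0.693147 / 41.1 = 0.01686 h⁻¹
t = ln(C₀ / C) / k = ln(42.29 / 17.1) / 0.01686
  = ln(2.473) / 0.01686 = 0.9054 / 0.01686 = 53.70 h

53.7 h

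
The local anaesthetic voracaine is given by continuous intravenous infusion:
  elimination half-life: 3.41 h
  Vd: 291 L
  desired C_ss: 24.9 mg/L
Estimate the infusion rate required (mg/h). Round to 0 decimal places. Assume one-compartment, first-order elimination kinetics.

k = ln2 / t½ = 0.693147 / 3.41 = 0.2033 h⁻¹
CL = k × Vd = 0.2033 × 291 = 59.16 L/h
At steady state, infusion rate R₀ = Css × CL = 24.9 × 59.16 = 1473 mg/h

1473 mg/h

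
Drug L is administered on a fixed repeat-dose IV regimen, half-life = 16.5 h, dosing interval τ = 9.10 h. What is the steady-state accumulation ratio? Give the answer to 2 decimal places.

k = ln2 / t½ = 0.693147 / 16.5 = 0.04201 h⁻¹
e^(−kτ) = e^(−0.04201 × 9.10) = 0.6823
Accumulation ratio R = 1 / (1 − e^(−kτ)) = 1 / (1 − 0.6823) = 3.148

3.15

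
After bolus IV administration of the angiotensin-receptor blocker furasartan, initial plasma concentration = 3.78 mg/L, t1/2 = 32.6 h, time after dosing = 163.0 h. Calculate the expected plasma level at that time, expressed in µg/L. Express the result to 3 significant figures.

118 µg/L

k = ln2 / t½ = 0.693147 / 32.6 = 0.02126 h⁻¹
t / t½ = 163.0 / 32.6 = 5 half-lives
C = C₀ × (1/2)^5 = 3.780 × 0.03125 = 0.1181 mg/L
Convert: 0.1181 mg/L × 1000 = 118.1 µg/L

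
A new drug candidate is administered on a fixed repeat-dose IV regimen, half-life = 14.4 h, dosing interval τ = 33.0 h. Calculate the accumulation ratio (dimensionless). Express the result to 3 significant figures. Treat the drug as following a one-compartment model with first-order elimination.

1.26

k = ln2 / t½ = 0.693147 / 14.4 = 0.04814 h⁻¹
e^(−kτ) = e^(−0.04814 × 33.0) = 0.2042
Accumulation ratio R = 1 / (1 − e^(−kτ)) = 1 / (1 − 0.2042) = 1.257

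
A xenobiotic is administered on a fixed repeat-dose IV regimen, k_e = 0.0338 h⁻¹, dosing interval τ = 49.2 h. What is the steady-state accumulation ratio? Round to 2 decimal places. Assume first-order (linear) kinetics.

1.23

e^(−kτ) = e^(−0.03380 × 49.2) = 0.1896
Accumulation ratio R = 1 / (1 − e^(−kτ)) = 1 / (1 − 0.1896) = 1.234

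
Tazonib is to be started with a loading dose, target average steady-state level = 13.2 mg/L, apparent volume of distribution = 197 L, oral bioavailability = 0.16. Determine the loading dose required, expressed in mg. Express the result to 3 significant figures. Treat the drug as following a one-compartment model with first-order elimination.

LD = Css × Vd / F = 13.2 × 197 / 0.16 = 16250 mg

16300 mg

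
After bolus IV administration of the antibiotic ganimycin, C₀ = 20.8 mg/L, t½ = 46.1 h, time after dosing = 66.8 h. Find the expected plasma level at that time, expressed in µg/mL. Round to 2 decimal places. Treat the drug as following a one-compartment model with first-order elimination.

7.62 µg/mL

k = ln2 / t½ = 0.693147 / 46.1 = 0.01504 h⁻¹
C = C₀ · e^(−k·t) = 20.80 × e^(−0.01504 × 66.8)
  = 20.80 × 0.3662 = 7.617 mg/L
(7.617 mg/L = 7.617 µg/mL)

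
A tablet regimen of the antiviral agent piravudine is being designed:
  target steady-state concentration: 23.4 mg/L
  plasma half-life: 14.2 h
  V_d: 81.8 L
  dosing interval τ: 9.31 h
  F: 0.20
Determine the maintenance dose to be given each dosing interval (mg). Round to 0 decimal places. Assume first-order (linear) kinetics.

4349 mg

k = ln2 / t½ = 0.693147 / 14.2 = 0.04881 h⁻¹
CL = k × Vd = 0.04881 × 81.8 = 3.993 L/h
At steady state, F × (Dose/τ) = Css × CL.
Dose = Css × CL × τ / F = 23.4 × 3.993 × 9.31 / 0.20 = 4349 mg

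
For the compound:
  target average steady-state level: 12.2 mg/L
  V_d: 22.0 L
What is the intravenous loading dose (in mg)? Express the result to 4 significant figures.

LD = Css × Vd = 12.2 × 22.0 = 268.4 mg

268.4 mg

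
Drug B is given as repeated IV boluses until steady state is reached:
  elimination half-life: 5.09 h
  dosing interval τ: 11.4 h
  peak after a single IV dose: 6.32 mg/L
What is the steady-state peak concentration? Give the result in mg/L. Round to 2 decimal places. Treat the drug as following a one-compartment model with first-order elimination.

k = ln2 / t½ = 0.693147 / 5.09 = 0.1362 h⁻¹
e^(−kτ) = e^(−0.1362 × 11.4) = 0.2117
Accumulation ratio R = 1 / (1 − e^(−kτ)) = 1 / (1 − 0.2117) = 1.269
Steady-state peak = C₀ × R = 6.32 × 1.269 = 8.020 mg/L

8.02 mg/L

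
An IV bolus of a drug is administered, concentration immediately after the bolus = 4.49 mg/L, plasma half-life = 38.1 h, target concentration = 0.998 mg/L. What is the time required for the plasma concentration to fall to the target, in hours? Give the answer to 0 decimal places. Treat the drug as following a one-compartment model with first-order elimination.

k = ln2 / t½ = 0.693147 / 38.1 = 0.01819 h⁻¹
t = ln(C₀ / C) / k = ln(4.490 / 0.998) / 0.01819
  = ln(4.499) / 0.01819 = 1.504 / 0.01819 = 82.68 h

83 h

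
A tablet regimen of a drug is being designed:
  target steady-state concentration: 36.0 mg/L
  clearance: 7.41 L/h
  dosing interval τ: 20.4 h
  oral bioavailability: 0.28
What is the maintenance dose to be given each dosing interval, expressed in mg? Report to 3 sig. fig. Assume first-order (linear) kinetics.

19400 mg

At steady state, F × (Dose/τ) = Css × CL.
Dose = Css × CL × τ / F = 36.0 × 7.410 × 20.4 / 0.28 = 19440 mg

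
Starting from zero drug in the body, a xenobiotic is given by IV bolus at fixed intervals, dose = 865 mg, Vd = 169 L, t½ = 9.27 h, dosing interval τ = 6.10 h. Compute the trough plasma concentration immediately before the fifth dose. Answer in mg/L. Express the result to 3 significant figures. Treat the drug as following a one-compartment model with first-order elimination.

C₀ per dose = Dose / Vd = 865 / 169 = 5.118 mg/L
k = ln2 / t½ = 0.693147 / 9.27 = 0.07477 h⁻¹
Fraction remaining after one interval: r = e^(−kτ) = e^(−0.07477 × 6.10) = 0.6338
Before dose 5, 4 doses have been given (aged 1τ, 2τ, 3τ, 4τ).
C_trough = C₀ × (r + r² + … + r^4) = C₀ × r(1−r^4)/(1−r)
        = 5.118 × 0.6338 × (1 − 0.1614) / (1 − 0.6338) = 7.428 mg/L

7.43 mg/L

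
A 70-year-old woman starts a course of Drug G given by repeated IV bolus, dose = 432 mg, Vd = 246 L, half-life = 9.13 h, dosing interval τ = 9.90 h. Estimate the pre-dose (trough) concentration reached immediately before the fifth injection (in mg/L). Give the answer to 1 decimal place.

1.5 mg/L

C₀ per dose = Dose / Vd = 432 / 246 = 1.756 mg/L
k = ln2 / t½ = 0.693147 / 9.13 = 0.07592 h⁻¹
Fraction remaining after one interval: r = e^(−kτ) = e^(−0.07592 × 9.90) = 0.4716
Before dose 5, 4 doses have been given (aged 1τ, 2τ, 3τ, 4τ).
C_trough = C₀ × (r + r² + … + r^4) = C₀ × r(1−r^4)/(1−r)
        = 1.756 × 0.4716 × (1 − 0.04946) / (1 − 0.4716) = 1.490 mg/L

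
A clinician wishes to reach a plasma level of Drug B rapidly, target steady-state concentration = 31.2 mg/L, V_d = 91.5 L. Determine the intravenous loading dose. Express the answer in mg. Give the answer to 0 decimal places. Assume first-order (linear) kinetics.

LD = Css × Vd = 31.2 × 91.5 = 2855 mg

2855 mg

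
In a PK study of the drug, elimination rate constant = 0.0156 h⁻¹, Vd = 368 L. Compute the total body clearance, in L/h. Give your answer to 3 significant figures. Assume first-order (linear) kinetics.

CL = k × Vd = 0.0156 × 368 = 5.741 L/h

5.74 L/h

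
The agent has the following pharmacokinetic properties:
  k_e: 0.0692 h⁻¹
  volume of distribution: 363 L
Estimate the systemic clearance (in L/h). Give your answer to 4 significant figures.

25.12 L/h

CL = k × Vd = 0.0692 × 363 = 25.12 L/h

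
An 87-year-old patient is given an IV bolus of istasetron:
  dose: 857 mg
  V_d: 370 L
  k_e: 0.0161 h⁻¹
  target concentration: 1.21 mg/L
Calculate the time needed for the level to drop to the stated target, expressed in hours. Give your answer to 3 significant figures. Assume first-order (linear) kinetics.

C₀ = Dose / Vd = 857.0 / 370 = 2.316 mg/L
t = ln(C₀ / C) / k = ln(2.316 / 1.21) / 0.01610
  = ln(1.914) / 0.01610 = 0.6492 / 0.01610 = 40.32 h

40.3 h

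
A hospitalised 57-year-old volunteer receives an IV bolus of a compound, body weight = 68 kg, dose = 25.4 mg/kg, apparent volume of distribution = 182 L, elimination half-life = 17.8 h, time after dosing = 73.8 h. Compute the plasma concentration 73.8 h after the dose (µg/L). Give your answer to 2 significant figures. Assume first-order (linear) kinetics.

Total dose = 25.4 × 68 = 1727 mg
C₀ = Dose / Vd = 1727 / 182 = 9.489 mg/L
k = ln2 / t½ = 0.693147 / 17.8 = 0.03894 h⁻¹
C = C₀ · e^(−k·t) = 9.489 × e^(−0.03894 × 73.8)
  = 9.489 × 0.05649 = 0.5360 mg/L
Convert: 0.5360 mg/L × 1000 = 536.0 µg/L

540 µg/L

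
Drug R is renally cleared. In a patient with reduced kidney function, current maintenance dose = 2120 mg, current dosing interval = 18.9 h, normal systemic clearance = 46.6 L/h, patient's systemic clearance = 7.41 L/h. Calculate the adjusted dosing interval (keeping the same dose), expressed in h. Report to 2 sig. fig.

To keep the same average steady-state level, dosing rate must scale with clearance.
CL ratio = 7.41 / 46.6 = 0.1590
New interval (same dose) = 18.9 / 0.1590 = 118.9 h

120 h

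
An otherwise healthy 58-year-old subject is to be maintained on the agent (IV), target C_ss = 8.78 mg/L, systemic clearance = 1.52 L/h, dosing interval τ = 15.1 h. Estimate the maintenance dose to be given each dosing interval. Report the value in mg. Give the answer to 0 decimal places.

At steady state, Dose/τ = Css × CL.
Dose = Css × CL × τ = 8.78 × 1.520 × 15.1 = 201.5 mg

202 mg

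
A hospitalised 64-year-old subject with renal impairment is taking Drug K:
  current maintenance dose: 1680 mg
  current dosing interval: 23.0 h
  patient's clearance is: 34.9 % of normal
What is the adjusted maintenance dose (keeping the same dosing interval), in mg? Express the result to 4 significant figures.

To keep the same average steady-state level, dosing rate must scale with clearance.
CL ratio = 34.9 / 100 = 0.3490
New dose (same interval) = 1680 × 0.3490 = 586.3 mg

586.3 mg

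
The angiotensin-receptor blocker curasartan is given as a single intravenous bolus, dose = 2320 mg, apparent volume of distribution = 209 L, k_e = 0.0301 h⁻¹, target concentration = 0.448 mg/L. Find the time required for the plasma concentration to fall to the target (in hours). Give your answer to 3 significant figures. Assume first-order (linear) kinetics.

107 h

C₀ = Dose / Vd = 2320 / 209 = 11.10 mg/L
t = ln(C₀ / C) / k = ln(11.10 / 0.448) / 0.03010
  = ln(24.78) / 0.03010 = 3.210 / 0.03010 = 106.6 h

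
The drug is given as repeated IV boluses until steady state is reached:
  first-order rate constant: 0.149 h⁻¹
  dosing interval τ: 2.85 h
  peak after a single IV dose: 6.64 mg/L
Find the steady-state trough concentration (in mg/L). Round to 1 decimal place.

e^(−kτ) = e^(−0.1490 × 2.85) = 0.6540
Accumulation ratio R = 1 / (1 − e^(−kτ)) = 1 / (1 − 0.6540) = 2.890
Steady-state trough = C₀ × R × e^(−kτ) = 6.64 × 2.890 × 0.6540 = 12.55 mg/L

12.6 mg/L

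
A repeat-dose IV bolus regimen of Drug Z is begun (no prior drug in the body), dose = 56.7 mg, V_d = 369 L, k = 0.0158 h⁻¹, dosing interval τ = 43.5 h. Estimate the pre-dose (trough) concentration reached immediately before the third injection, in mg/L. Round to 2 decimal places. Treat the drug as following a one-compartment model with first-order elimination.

C₀ per dose = Dose / Vd = 56.7 / 369 = 0.1537 mg/L
Fraction remaining after one interval: r = e^(−kτ) = e^(−0.01580 × 43.5) = 0.5029
Before dose 3, 2 doses have been given (aged 1τ, 2τ).
C_trough = C₀ × (r + r²) = 0.1537 × (0.5029 + 0.2529) = 0.1162 mg/L

0.12 mg/L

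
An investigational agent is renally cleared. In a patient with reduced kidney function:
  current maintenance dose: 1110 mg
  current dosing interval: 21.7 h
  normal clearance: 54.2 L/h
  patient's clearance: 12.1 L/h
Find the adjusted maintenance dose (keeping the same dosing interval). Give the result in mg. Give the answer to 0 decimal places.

248 mg

To keep the same average steady-state level, dosing rate must scale with clearance.
CL ratio = 12.1 / 54.2 = 0.2232
New dose (same interval) = 1110 × 0.2232 = 247.8 mg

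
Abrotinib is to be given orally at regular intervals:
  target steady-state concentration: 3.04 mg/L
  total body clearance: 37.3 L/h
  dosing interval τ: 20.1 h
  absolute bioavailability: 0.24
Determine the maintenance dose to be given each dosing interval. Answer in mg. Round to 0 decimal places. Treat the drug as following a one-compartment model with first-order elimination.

9497 mg

At steady state, F × (Dose/τ) = Css × CL.
Dose = Css × CL × τ / F = 3.04 × 37.30 × 20.1 / 0.24 = 9497 mg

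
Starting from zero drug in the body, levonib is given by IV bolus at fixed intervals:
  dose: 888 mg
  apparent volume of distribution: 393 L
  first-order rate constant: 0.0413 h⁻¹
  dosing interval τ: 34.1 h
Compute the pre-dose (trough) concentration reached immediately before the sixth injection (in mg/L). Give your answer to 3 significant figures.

0.731 mg/L

C₀ per dose = Dose / Vd = 888 / 393 = 2.260 mg/L
Fraction remaining after one interval: r = e^(−kτ) = e^(−0.04130 × 34.1) = 0.2446
Before dose 6, 5 doses have been given (aged 1τ, 2τ, 3τ, 4τ, 5τ).
C_trough = C₀ × (r + r² + … + r^5) = C₀ × r(1−r^5)/(1−r)
        = 2.260 × 0.2446 × (1 − 0.0008756) / (1 − 0.2446) = 0.7312 mg/L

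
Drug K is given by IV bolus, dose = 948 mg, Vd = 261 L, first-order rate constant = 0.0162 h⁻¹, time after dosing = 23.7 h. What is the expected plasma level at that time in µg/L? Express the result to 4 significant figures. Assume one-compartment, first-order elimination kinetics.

C₀ = Dose / Vd = 948.0 / 261 = 3.632 mg/L
C = C₀ · e^(−k·t) = 3.632 × e^(−0.01620 × 23.7)
  = 3.632 × 0.6812 = 2.474 mg/L
Convert: 2.474 mg/L × 1000 = 2474 µg/L

2474 µg/L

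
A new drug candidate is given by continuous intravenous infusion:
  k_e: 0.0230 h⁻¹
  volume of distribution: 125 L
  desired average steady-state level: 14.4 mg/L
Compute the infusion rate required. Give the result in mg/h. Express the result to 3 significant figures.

41.4 mg/h

CL = k × Vd = 0.02300 × 125 = 2.875 L/h
At steady state, infusion rate R₀ = Css × CL = 14.4 × 2.875 = 41.40 mg/h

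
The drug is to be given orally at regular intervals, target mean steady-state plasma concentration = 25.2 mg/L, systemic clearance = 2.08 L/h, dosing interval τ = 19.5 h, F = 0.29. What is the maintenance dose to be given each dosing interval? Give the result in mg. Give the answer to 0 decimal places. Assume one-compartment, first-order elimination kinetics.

3525 mg

At steady state, F × (Dose/τ) = Css × CL.
Dose = Css × CL × τ / F = 25.2 × 2.080 × 19.5 / 0.29 = 3525 mg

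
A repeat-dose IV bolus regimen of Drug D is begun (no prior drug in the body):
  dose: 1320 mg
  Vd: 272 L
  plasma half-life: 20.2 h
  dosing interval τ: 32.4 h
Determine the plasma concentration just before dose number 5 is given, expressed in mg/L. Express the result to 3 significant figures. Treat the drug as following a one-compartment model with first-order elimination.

2.35 mg/L

C₀ per dose = Dose / Vd = 1320 / 272 = 4.853 mg/L
k = ln2 / t½ = 0.693147 / 20.2 = 0.03431 h⁻¹
Fraction remaining after one interval: r = e^(−kτ) = e^(−0.03431 × 32.4) = 0.3290
Before dose 5, 4 doses have been given (aged 1τ, 2τ, 3τ, 4τ).
C_trough = C₀ × (r + r² + … + r^4) = C₀ × r(1−r^4)/(1−r)
        = 4.853 × 0.3290 × (1 − 0.01172) / (1 − 0.3290) = 2.352 mg/L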